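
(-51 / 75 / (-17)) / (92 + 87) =1 / 4475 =0.00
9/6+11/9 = 49/18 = 2.72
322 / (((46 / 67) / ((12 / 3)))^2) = 251384 / 23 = 10929.74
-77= -77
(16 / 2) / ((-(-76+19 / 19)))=8 / 75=0.11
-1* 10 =-10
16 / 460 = 4 / 115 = 0.03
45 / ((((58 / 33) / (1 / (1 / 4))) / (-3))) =-8910 / 29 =-307.24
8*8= 64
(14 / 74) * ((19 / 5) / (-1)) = -133 / 185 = -0.72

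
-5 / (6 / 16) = -40 / 3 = -13.33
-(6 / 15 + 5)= -27 / 5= -5.40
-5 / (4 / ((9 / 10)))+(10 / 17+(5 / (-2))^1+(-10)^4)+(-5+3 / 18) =4076789 / 408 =9992.13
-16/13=-1.23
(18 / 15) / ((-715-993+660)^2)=3 / 2745760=0.00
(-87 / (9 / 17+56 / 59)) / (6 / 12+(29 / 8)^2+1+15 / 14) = -39092928 / 10438837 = -3.74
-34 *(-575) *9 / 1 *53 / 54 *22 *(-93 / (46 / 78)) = -599119950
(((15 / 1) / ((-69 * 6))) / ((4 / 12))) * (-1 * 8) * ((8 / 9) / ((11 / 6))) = 320 / 759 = 0.42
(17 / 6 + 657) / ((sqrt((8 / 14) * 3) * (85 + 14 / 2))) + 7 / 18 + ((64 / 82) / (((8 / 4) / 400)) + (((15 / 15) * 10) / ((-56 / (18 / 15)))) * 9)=3959 * sqrt(21) / 3312 + 399223 / 2583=160.04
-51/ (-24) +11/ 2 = 61/ 8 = 7.62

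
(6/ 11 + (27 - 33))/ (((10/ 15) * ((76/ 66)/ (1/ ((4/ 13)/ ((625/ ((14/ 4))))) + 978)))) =-2945295/ 266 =-11072.54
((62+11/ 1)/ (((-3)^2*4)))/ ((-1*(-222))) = 73/ 7992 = 0.01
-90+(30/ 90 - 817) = -2720/ 3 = -906.67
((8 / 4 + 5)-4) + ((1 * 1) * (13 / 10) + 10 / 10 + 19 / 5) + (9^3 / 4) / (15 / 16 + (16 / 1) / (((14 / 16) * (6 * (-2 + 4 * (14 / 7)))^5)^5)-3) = -42359492801150384451152732456598663856219 / 534412685872983402870375108409892536310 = -79.26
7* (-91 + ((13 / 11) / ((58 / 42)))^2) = -64300054 / 101761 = -631.87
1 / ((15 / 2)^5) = 32 / 759375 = 0.00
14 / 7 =2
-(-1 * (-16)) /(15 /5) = -5.33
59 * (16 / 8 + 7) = 531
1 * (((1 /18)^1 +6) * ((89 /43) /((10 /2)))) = 9701 /3870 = 2.51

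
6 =6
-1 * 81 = -81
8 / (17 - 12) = 8 / 5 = 1.60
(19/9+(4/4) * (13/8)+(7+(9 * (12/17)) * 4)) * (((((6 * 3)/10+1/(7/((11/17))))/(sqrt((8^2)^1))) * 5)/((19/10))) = 124549675/5534928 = 22.50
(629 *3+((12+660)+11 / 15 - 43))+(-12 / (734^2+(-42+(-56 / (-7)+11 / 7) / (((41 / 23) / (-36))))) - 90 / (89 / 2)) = 2914966839341 / 1159165815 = 2514.71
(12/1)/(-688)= -0.02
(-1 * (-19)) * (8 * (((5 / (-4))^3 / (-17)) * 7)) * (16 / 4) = 16625 / 34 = 488.97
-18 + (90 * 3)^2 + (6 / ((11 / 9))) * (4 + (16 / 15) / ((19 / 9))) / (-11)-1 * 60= 837065778 / 11495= 72819.99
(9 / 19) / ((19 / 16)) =144 / 361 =0.40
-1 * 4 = -4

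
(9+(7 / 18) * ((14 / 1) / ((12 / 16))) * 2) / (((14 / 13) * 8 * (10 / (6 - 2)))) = 1651 / 1512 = 1.09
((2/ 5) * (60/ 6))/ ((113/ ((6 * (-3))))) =-72/ 113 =-0.64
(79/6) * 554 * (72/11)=525192/11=47744.73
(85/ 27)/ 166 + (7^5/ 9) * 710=1325885.57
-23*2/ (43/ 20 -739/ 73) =5.77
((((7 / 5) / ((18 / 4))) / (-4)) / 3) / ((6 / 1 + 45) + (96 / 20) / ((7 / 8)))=-49 / 106758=-0.00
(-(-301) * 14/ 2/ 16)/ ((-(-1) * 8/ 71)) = 1168.73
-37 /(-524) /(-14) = -0.01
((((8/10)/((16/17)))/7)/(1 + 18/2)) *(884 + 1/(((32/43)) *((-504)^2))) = 122155279067/11379916800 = 10.73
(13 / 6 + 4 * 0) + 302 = 1825 / 6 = 304.17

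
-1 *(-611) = 611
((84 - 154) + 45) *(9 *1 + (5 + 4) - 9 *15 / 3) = 675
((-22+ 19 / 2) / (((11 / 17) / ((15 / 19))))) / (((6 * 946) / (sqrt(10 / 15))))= -2125 * sqrt(6) / 2372568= -0.00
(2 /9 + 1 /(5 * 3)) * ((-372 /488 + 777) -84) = 365963 /1830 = 199.98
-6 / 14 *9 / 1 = -27 / 7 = -3.86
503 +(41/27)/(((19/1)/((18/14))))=200738/399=503.10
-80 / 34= -40 / 17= -2.35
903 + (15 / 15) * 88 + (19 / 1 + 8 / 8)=1011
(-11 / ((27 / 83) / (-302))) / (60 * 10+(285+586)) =275726 / 39717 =6.94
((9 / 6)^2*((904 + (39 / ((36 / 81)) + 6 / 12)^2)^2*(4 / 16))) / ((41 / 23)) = 4003648961103 / 167936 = 23840325.84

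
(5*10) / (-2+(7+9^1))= 25 / 7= 3.57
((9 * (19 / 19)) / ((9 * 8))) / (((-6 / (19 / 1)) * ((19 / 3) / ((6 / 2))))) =-3 / 16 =-0.19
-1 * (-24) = 24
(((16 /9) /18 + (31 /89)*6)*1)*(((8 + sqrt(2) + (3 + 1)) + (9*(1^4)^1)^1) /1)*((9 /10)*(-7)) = -386561 /1335 -55223*sqrt(2) /4005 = -309.06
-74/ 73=-1.01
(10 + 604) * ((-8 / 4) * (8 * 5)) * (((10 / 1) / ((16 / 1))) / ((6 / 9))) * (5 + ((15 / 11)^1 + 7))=-6769350 / 11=-615395.45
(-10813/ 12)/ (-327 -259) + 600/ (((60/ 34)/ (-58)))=-138660227/ 7032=-19718.46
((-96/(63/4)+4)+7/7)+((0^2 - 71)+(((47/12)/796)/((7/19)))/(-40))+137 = 173590787/2674560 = 64.90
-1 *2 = -2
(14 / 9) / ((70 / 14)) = 14 / 45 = 0.31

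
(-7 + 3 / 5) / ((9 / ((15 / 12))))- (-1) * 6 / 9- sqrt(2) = -1.64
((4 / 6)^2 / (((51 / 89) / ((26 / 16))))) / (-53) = -1157 / 48654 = -0.02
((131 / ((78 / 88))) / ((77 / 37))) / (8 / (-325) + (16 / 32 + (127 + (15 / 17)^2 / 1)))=0.55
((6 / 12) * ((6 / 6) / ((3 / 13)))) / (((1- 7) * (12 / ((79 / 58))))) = -0.04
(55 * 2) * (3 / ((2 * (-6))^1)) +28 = 0.50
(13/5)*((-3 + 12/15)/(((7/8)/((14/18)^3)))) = -56056/18225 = -3.08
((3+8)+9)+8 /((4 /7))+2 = 36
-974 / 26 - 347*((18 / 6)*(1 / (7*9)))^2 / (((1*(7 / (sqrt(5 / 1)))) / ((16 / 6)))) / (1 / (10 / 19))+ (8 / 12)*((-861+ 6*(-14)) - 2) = -26083 / 39 - 27760*sqrt(5) / 175959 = -669.15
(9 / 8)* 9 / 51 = 27 / 136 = 0.20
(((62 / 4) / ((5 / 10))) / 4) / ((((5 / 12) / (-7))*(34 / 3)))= -1953 / 170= -11.49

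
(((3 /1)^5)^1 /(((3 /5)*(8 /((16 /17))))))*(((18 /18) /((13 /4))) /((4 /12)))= 9720 /221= 43.98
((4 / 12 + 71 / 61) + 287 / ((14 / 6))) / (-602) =-22783 / 110166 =-0.21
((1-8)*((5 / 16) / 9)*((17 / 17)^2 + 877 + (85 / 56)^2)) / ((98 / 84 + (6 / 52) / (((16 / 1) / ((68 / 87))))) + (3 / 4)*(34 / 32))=-1734597735 / 15964144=-108.66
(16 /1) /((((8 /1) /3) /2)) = 12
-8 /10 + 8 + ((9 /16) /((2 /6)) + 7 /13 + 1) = 10843 /1040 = 10.43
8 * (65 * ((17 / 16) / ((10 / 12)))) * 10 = 6630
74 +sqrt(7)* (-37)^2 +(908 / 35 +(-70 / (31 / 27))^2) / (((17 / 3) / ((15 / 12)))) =102884632 / 114359 +1369* sqrt(7) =4521.70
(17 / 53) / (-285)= -17 / 15105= -0.00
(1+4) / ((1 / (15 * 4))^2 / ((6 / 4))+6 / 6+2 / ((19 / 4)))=513000 / 145819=3.52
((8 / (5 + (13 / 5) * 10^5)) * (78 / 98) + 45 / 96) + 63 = 25875447579 / 407687840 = 63.47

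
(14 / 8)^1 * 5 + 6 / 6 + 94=415 / 4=103.75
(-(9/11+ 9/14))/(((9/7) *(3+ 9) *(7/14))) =-25/132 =-0.19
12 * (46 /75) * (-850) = -6256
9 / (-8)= -9 / 8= -1.12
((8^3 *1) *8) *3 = 12288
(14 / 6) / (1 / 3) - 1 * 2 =5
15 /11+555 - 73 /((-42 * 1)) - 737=-82651 /462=-178.90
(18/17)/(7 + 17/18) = 324/2431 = 0.13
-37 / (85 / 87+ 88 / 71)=-228549 / 13691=-16.69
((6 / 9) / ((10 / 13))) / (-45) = -13 / 675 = -0.02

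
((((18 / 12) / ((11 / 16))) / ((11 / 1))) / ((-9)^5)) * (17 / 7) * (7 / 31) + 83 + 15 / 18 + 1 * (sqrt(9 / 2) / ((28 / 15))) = 45 * sqrt(2) / 56 + 12378986161 / 147661866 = 84.97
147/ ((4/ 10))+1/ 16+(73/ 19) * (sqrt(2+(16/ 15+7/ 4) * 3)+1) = 383.82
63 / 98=9 / 14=0.64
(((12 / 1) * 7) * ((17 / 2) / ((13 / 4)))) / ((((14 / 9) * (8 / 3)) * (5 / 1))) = 1377 / 130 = 10.59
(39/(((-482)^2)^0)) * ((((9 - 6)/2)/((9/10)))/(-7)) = -65/7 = -9.29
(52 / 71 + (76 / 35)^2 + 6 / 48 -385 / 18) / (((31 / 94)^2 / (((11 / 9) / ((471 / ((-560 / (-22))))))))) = -875165269268 / 91107830835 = -9.61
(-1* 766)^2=586756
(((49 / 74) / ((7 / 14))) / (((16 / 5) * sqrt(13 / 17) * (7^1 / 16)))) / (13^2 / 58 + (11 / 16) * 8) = 1015 * sqrt(221) / 117364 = 0.13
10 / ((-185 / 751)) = -1502 / 37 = -40.59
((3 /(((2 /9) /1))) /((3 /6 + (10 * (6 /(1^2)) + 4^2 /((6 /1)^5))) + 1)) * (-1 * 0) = 0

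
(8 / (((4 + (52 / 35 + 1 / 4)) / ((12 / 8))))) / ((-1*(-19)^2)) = -1680 / 289883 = -0.01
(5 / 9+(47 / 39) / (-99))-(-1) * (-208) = -800990 / 3861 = -207.46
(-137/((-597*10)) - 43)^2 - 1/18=65827724279/35640900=1846.97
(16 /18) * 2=16 /9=1.78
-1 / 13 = -0.08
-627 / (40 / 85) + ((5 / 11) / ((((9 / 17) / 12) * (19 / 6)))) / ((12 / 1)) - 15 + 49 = -6511289 / 5016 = -1298.10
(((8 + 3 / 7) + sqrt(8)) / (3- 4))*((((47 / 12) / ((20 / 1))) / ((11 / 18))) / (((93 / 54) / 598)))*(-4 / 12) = 126477*sqrt(2) / 1705 + 7462143 / 23870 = 417.52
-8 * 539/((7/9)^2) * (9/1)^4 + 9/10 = -467668071/10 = -46766807.10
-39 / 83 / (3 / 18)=-234 / 83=-2.82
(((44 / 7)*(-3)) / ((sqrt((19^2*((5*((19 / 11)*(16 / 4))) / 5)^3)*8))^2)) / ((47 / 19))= -43923 / 5488077952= -0.00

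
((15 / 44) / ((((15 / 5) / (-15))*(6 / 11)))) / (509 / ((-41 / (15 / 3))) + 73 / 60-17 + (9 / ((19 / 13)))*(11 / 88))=292125 / 7206071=0.04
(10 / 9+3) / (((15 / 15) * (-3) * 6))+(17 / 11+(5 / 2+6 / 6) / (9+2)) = 1457 / 891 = 1.64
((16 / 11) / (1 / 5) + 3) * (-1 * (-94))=10622 / 11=965.64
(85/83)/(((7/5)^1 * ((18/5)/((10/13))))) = 10625/67977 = 0.16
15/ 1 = 15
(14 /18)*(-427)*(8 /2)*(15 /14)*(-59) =251930 /3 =83976.67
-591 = -591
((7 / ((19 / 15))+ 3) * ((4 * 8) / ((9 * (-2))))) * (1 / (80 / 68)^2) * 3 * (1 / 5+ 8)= -639846 / 2375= -269.41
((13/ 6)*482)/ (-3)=-3133/ 9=-348.11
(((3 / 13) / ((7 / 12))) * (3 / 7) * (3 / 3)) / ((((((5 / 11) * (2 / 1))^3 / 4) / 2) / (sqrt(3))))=3.13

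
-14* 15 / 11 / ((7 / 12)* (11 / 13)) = -4680 / 121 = -38.68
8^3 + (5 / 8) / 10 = 8193 / 16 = 512.06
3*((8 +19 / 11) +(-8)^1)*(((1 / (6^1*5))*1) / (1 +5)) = 0.03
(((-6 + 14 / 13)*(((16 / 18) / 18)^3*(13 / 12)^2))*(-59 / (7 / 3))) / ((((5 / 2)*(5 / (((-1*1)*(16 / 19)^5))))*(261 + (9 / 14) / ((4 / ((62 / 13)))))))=-21412559454208 / 9403721255416162275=-0.00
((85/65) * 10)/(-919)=-170/11947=-0.01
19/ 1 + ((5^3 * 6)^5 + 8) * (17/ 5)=4034179687500231/ 5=806835937500046.20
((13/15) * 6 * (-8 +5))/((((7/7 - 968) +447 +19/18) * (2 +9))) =1404/513755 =0.00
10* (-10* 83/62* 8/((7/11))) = -365200/217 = -1682.95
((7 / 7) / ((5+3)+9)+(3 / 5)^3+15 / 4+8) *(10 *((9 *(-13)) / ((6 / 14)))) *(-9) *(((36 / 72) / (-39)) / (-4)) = 6439293 / 6800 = 946.95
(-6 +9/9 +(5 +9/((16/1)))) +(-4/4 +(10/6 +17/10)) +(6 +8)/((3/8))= 40.26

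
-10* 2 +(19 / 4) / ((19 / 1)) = -79 / 4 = -19.75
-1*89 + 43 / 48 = -4229 / 48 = -88.10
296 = 296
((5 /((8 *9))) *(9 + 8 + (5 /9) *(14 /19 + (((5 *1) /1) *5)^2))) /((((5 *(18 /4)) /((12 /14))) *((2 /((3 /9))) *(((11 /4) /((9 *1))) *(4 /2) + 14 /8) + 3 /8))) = 27712 /417753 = 0.07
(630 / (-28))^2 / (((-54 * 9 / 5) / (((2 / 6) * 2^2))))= -125 / 18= -6.94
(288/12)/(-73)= -0.33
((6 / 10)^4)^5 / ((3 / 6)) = 0.00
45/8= 5.62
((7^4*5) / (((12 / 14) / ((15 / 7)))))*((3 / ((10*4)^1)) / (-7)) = -5145 / 16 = -321.56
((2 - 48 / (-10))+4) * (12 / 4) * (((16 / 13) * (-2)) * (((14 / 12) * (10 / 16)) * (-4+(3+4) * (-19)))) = 103572 / 13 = 7967.08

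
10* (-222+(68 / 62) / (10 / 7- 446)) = -53542555 / 24118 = -2220.02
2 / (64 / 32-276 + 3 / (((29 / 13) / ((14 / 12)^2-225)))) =-696 / 200015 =-0.00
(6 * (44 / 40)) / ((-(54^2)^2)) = -11 / 14171760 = -0.00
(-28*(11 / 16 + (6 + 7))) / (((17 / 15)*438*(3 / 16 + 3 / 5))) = -0.98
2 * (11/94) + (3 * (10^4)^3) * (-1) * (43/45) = -404199999999967/141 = -2866666666666.43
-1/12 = -0.08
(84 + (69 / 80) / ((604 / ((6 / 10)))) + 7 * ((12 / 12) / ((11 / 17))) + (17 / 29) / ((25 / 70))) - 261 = -12681131407 / 77070400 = -164.54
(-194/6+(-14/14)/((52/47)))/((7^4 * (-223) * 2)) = 5185/167051976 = 0.00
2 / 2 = 1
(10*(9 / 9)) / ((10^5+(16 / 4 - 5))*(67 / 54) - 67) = 12 / 148807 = 0.00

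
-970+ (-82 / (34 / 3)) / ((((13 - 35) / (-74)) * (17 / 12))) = -3138242 / 3179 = -987.18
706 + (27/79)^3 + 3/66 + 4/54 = 206809504667/292865166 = 706.16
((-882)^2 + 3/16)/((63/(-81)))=-112021083/112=-1000188.24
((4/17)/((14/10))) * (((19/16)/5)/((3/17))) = 19/84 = 0.23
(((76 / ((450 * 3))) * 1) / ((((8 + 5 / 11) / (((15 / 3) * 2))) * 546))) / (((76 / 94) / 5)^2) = 121495 / 26049114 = 0.00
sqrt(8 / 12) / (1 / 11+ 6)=11*sqrt(6) / 201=0.13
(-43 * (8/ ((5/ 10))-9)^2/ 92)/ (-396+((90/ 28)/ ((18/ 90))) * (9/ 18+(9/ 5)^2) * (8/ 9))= 14749/ 220616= 0.07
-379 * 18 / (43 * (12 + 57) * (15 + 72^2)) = -758 / 1713937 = -0.00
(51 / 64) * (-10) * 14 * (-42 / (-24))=-12495 / 64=-195.23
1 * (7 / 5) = 7 / 5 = 1.40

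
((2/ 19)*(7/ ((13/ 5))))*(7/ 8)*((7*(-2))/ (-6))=1715/ 2964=0.58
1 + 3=4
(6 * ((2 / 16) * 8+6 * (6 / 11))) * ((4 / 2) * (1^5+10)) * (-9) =-5076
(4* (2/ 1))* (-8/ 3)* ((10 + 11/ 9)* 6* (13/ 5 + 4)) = -142208/ 15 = -9480.53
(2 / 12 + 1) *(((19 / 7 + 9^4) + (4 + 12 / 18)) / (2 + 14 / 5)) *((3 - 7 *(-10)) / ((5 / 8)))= 5034664 / 27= 186469.04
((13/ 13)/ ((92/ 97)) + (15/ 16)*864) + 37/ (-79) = 5891339/ 7268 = 810.59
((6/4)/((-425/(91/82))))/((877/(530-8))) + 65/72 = 990747017/1100284200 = 0.90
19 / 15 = 1.27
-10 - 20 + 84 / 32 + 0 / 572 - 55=-659 / 8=-82.38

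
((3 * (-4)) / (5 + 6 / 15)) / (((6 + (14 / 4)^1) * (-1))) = 0.23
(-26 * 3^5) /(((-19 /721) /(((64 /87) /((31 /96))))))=9329209344 /17081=546174.66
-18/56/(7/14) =-9/14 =-0.64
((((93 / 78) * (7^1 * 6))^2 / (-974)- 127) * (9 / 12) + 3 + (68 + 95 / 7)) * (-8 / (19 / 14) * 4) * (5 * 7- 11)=11158466880 / 1563757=7135.68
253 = 253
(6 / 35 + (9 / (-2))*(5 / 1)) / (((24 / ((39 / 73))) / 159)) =-79.03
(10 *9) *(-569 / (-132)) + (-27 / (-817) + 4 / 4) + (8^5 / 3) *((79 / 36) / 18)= 7515072925 / 4367682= 1720.61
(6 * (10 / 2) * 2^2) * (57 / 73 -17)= -142080 / 73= -1946.30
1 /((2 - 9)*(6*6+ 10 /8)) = -4 /1043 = -0.00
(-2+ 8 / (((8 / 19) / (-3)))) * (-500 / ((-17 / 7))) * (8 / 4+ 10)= -2478000 / 17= -145764.71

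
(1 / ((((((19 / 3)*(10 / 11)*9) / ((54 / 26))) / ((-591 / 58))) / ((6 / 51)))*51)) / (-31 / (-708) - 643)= 627642 / 428336189905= 0.00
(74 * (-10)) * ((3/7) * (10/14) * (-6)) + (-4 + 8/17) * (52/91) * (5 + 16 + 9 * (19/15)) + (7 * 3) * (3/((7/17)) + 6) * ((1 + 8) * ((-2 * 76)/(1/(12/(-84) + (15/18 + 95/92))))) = -12575190042/19159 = -656359.42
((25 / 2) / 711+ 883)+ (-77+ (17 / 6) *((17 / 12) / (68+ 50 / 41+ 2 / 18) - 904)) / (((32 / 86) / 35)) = -575731009986793 / 2328257664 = -247279.77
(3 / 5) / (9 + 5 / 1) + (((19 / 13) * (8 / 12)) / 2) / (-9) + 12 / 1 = 294563 / 24570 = 11.99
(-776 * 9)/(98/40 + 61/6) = -419040/757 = -553.55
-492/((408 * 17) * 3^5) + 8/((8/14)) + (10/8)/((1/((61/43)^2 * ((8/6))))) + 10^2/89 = 427072058525/23113250694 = 18.48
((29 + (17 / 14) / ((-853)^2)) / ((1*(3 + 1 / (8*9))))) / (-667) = -0.01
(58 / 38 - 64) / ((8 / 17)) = -20179 / 152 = -132.76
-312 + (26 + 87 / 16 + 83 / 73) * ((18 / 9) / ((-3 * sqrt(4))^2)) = -6521441 / 21024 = -310.19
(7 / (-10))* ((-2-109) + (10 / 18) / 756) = 755239 / 9720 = 77.70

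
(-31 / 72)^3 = -29791 / 373248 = -0.08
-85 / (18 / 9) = -85 / 2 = -42.50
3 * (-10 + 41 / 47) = -1287 / 47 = -27.38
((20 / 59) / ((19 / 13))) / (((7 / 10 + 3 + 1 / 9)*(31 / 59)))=23400 / 202027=0.12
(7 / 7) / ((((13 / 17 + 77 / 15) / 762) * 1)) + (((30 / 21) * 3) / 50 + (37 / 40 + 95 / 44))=38322397 / 289520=132.37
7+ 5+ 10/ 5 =14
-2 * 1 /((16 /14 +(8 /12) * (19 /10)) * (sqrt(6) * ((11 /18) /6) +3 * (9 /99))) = -244944 /13133 +91476 * sqrt(6) /13133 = -1.59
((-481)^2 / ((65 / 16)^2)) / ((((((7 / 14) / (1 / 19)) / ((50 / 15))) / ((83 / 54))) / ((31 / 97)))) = 1803487744 / 746415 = 2416.20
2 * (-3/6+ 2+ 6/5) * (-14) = -378/5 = -75.60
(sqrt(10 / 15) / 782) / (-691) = -0.00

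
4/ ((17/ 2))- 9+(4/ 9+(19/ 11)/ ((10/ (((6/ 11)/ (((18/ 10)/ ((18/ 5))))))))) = -7.90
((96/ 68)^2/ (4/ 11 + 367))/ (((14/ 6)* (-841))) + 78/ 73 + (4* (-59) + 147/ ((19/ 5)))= -207930581919709/ 1059533470709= -196.25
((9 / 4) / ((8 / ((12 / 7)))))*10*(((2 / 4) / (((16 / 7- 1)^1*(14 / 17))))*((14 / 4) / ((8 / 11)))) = 2805 / 256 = 10.96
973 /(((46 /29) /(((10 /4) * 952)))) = 33578230 /23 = 1459923.04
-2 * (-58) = 116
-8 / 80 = -1 / 10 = -0.10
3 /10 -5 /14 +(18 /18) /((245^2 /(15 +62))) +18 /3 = 50971 /8575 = 5.94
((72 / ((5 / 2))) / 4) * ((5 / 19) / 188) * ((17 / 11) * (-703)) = -5661 / 517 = -10.95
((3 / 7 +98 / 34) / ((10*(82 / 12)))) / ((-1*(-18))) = 197 / 73185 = 0.00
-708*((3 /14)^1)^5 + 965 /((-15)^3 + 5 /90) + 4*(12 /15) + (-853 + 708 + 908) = 31267124881269 /40840337720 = 765.59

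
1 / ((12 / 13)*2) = 13 / 24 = 0.54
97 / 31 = 3.13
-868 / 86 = -434 / 43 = -10.09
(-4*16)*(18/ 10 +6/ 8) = -816/ 5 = -163.20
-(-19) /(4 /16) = 76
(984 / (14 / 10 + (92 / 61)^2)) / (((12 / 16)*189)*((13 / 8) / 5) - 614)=-976390400 / 2070813641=-0.47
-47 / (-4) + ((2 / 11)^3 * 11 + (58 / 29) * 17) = 22175 / 484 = 45.82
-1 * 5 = -5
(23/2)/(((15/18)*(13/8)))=552/65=8.49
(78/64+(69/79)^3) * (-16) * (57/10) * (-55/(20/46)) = 428892206589/19721560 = 21747.38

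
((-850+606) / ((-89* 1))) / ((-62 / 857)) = -104554 / 2759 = -37.90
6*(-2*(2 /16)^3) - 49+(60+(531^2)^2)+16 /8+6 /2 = 10176256708733 /128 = 79502005536.98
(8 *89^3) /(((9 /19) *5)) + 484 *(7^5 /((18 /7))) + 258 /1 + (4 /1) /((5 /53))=5544979.91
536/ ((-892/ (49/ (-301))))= 938/ 9589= 0.10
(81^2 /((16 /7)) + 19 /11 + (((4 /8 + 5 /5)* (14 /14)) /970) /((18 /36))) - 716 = 184050489 /85360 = 2156.17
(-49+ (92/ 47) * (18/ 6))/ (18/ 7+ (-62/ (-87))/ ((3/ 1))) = -3703329/ 241204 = -15.35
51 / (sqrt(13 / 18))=153* sqrt(26) / 13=60.01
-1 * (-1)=1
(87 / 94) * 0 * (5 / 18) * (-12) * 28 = 0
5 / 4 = 1.25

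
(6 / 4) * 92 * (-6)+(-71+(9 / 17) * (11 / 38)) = -580655 / 646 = -898.85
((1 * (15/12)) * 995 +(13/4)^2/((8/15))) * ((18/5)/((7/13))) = 540657/64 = 8447.77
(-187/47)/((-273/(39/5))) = 187/1645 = 0.11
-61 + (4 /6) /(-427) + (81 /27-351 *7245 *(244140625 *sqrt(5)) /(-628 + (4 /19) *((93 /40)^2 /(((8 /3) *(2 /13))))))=-74300 /1281 + 3282398437500000000 *sqrt(5) /3305543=2220411604174.37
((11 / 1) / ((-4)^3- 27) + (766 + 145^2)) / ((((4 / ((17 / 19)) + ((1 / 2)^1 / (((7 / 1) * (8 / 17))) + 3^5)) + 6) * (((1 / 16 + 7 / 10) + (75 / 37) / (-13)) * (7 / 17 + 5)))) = 399132201600 / 15249404363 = 26.17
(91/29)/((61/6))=546/1769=0.31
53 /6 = 8.83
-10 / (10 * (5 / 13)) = -13 / 5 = -2.60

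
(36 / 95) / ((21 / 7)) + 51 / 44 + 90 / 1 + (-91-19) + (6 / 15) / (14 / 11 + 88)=-38400261 / 2052380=-18.71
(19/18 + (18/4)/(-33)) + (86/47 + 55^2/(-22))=-1253993/9306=-134.75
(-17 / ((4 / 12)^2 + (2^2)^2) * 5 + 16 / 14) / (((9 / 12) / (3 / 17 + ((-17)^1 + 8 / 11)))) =1443080 / 16269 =88.70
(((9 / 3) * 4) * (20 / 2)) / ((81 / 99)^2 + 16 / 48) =119.67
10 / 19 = 0.53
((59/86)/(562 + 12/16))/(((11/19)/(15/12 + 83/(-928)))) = 1207317/494031472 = 0.00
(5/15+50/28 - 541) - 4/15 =-539.15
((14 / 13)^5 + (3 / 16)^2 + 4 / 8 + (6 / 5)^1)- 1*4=-387963687 / 475255040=-0.82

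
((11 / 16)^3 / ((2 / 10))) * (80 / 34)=33275 / 8704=3.82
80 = 80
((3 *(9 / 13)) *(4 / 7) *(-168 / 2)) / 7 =-1296 / 91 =-14.24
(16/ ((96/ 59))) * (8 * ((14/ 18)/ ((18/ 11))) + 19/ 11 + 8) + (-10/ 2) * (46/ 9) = 574625/ 5346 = 107.49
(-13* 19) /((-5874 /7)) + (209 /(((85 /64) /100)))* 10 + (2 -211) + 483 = 15741515285 /99858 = 157639.00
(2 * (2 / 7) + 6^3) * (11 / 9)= 16676 / 63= 264.70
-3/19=-0.16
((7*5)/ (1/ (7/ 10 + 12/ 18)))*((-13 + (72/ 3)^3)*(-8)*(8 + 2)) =-158550280/ 3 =-52850093.33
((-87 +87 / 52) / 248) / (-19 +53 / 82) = 181917 / 9704240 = 0.02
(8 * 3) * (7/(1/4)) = 672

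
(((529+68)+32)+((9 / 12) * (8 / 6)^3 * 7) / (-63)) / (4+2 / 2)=50933 / 405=125.76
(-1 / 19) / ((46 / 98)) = -49 / 437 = -0.11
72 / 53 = 1.36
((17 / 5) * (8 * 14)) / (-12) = -476 / 15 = -31.73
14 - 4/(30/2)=206/15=13.73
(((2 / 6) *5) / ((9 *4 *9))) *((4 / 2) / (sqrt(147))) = 0.00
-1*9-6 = -15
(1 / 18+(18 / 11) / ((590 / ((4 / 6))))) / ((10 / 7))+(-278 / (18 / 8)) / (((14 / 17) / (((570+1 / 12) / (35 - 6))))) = -1049112572861 / 355716900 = -2949.29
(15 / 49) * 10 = 150 / 49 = 3.06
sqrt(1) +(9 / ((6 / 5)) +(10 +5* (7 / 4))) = 27.25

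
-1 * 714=-714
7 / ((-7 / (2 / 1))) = -2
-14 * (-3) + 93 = 135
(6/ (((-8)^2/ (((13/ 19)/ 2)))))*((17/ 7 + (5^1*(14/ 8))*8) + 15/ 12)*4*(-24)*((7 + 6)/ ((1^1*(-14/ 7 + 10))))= -368.64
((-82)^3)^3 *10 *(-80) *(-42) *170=-957442871940252278784000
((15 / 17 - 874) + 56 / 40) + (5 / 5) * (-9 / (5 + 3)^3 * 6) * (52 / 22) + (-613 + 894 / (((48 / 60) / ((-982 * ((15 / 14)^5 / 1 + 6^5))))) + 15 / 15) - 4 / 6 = -51502372177282863443 / 6034385280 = -8534816685.96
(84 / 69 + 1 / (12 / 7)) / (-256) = -497 / 70656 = -0.01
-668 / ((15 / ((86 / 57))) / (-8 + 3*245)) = -41764696 / 855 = -48847.60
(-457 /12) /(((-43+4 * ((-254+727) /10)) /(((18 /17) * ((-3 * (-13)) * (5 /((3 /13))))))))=-5792475 /24854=-233.06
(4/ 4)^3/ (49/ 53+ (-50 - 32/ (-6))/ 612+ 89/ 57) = 924426/ 2230591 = 0.41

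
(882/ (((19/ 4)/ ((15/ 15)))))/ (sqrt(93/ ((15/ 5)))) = 3528 *sqrt(31)/ 589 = 33.35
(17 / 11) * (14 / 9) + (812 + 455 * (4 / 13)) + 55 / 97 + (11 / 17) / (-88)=1247190229 / 1306008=954.96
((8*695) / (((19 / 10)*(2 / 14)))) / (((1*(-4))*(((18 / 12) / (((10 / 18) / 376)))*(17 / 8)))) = -973000 / 409887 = -2.37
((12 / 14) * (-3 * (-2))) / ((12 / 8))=24 / 7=3.43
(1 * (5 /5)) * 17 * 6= 102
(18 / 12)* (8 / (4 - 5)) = -12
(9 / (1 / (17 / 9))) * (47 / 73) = 799 / 73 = 10.95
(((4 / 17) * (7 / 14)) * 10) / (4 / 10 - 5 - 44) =-100 / 4131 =-0.02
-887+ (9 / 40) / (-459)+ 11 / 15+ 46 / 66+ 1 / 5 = -885.37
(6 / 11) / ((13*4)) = 3 / 286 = 0.01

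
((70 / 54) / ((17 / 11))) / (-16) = -385 / 7344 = -0.05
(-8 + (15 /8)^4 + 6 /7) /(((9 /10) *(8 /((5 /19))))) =3739375 /19611648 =0.19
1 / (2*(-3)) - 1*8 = -49 / 6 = -8.17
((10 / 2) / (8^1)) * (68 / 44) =85 / 88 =0.97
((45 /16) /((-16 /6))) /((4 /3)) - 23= -23.79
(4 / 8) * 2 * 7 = 7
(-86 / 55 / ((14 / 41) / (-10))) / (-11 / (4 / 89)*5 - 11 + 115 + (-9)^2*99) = 14104 / 2124969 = 0.01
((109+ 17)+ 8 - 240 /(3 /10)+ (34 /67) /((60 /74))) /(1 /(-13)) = 8693113 /1005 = 8649.86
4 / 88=1 / 22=0.05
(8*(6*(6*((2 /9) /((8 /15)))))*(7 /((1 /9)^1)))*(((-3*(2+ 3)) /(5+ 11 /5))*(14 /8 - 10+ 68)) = -1882125 /2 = -941062.50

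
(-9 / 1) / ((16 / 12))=-27 / 4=-6.75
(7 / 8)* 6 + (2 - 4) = 13 / 4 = 3.25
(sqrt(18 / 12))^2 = 1.50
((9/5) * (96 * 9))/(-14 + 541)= 7776/2635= 2.95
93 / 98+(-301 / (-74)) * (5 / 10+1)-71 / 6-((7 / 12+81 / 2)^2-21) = -1671.62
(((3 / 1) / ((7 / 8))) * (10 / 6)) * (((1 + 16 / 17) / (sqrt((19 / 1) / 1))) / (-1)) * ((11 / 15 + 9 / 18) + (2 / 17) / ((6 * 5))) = -27764 * sqrt(19) / 38437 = -3.15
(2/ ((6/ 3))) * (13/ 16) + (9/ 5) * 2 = 353/ 80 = 4.41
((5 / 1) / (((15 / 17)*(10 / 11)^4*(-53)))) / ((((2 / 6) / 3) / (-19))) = 14187129 / 530000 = 26.77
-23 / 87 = -0.26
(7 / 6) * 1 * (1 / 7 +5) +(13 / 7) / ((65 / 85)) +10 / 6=10.10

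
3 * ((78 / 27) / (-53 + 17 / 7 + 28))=-91 / 237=-0.38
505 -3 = 502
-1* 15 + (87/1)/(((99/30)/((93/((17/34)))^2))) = 10032675/11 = 912061.36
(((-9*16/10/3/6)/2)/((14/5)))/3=-1/21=-0.05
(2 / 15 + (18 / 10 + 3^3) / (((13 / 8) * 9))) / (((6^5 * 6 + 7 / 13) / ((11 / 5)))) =902 / 9098025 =0.00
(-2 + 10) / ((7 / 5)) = 40 / 7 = 5.71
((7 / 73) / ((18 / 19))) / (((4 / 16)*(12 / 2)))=133 / 1971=0.07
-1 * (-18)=18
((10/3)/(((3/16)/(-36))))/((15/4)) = -512/3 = -170.67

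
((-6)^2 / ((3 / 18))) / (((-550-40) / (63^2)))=-428652 / 295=-1453.06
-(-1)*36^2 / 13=1296 / 13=99.69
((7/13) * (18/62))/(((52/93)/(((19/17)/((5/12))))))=0.75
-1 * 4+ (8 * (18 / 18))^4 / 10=2028 / 5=405.60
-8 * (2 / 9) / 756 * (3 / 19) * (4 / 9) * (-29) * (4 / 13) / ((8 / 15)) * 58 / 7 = 0.02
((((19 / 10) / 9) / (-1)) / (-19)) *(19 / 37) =19 / 3330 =0.01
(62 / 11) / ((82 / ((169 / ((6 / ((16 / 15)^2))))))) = 670592 / 304425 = 2.20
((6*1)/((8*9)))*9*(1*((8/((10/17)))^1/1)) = 10.20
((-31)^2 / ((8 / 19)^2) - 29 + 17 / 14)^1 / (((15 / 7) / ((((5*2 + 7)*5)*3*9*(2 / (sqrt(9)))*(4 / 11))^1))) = 123215949 / 88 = 1400181.24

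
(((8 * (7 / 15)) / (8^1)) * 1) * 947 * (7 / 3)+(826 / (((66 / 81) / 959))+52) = 481757578 / 495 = 973247.63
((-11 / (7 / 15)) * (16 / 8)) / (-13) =330 / 91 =3.63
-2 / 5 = -0.40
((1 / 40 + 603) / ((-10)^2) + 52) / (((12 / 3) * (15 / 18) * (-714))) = -232121 / 9520000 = -0.02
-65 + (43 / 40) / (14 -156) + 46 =-107963 / 5680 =-19.01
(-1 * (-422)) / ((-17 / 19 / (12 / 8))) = -12027 / 17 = -707.47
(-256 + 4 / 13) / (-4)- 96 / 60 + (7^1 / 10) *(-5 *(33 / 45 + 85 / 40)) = 32647 / 624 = 52.32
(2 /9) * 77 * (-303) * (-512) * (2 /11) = 1447936 /3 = 482645.33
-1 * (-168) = 168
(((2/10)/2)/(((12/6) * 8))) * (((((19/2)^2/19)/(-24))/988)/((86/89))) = -89/68689920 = -0.00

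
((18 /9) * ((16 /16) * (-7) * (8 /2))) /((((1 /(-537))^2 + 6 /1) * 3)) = -5382888 /1730215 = -3.11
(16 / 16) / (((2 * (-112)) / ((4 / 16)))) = -1 / 896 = -0.00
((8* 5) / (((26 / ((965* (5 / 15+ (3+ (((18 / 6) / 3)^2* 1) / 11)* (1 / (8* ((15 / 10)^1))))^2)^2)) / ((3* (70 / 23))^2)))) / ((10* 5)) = 4511212421625 / 15490178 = 291230.51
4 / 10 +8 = 42 / 5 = 8.40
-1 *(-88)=88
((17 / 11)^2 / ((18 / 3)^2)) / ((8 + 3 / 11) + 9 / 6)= 0.01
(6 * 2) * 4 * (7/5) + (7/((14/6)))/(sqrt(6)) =sqrt(6)/2 + 336/5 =68.42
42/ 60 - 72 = -713/ 10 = -71.30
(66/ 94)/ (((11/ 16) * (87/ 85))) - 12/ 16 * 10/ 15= 1357/ 2726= 0.50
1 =1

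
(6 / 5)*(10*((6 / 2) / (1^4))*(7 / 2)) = 126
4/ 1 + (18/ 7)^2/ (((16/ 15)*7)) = 6703/ 1372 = 4.89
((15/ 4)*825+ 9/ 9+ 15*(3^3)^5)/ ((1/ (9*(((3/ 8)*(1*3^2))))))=209210072157/ 32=6537814754.91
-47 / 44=-1.07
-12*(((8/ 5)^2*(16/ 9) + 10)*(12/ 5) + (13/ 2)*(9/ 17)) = -978278/ 2125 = -460.37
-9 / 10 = -0.90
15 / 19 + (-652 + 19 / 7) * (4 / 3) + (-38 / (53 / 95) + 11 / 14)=-13142893 / 14098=-932.25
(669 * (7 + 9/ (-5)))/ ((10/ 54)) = 469638/ 25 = 18785.52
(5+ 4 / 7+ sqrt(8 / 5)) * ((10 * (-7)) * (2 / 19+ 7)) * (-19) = 3780 * sqrt(10)+ 52650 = 64603.41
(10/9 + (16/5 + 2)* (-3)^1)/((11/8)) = -5216/495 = -10.54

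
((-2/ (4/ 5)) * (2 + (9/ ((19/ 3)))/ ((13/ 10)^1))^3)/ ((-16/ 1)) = 69678710/ 15069223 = 4.62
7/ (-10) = -7/ 10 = -0.70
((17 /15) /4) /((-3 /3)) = -17 /60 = -0.28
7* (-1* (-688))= 4816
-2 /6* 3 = -1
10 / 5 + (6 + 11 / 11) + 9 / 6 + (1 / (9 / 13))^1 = 215 / 18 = 11.94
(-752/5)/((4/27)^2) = -34263/5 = -6852.60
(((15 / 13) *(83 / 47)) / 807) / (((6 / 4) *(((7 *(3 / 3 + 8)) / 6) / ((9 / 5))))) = 332 / 1150513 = 0.00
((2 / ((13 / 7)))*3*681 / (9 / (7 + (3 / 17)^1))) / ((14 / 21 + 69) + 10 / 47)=54667956 / 2177513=25.11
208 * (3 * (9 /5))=5616 /5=1123.20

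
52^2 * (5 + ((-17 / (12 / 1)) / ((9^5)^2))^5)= 108364844256775727778172667986354016287014141982557187207 / 8015151202424240220279043490114942033063176182159552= 13520.00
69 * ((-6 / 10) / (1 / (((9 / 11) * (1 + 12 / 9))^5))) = -1049.86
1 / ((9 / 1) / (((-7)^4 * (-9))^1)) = -2401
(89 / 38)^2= 7921 / 1444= 5.49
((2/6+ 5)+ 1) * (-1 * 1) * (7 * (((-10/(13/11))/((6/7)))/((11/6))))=9310/39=238.72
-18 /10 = -9 /5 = -1.80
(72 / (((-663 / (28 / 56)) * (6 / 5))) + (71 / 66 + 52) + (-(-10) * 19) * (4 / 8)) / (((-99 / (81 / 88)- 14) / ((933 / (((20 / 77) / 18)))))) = -380742089301 / 4835480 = -78739.25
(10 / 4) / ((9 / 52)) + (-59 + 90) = 409 / 9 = 45.44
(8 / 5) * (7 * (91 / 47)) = 5096 / 235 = 21.69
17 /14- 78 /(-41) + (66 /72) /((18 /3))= 67561 /20664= 3.27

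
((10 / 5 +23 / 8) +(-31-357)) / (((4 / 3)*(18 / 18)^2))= -9195 / 32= -287.34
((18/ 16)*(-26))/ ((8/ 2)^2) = -117/ 64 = -1.83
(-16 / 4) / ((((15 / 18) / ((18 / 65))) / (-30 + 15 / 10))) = 12312 / 325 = 37.88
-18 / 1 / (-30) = 3 / 5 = 0.60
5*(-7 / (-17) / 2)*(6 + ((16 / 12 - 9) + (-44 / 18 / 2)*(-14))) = 15.90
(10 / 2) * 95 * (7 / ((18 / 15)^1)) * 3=16625 / 2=8312.50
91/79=1.15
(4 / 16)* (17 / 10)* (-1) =-17 / 40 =-0.42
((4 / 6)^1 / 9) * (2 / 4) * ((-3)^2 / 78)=1 / 234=0.00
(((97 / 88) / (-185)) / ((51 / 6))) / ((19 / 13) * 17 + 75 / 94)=-59267 / 2168207030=-0.00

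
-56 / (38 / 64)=-1792 / 19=-94.32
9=9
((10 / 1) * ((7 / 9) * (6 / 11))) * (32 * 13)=58240 / 33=1764.85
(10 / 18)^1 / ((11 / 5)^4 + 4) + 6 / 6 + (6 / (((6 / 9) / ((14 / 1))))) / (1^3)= 19595288 / 154269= 127.02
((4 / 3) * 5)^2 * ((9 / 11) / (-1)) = -400 / 11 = -36.36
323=323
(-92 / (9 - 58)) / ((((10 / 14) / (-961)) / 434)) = -5481544 / 5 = -1096308.80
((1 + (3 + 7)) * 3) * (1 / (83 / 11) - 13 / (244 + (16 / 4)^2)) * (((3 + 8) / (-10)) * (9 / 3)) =-149193 / 16600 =-8.99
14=14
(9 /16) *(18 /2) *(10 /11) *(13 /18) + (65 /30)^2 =12701 /1584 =8.02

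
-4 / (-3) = 4 / 3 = 1.33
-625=-625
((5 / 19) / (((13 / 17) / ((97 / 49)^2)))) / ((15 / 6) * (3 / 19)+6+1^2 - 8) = -2.23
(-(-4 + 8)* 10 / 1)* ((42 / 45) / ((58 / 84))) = -1568 / 29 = -54.07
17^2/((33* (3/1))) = 289/99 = 2.92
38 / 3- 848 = -835.33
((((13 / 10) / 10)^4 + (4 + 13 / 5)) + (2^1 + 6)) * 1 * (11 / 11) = 1460028561 / 100000000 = 14.60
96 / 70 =48 / 35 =1.37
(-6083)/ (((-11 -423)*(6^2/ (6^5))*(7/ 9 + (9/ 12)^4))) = 216235008/ 78151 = 2766.89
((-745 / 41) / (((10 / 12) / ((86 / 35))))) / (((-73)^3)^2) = -76884 / 217164614724715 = -0.00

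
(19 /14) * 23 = 437 /14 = 31.21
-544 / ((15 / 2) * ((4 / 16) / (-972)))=1410048 / 5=282009.60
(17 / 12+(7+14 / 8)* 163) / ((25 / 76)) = 325508 / 75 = 4340.11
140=140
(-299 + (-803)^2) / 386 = 322255 / 193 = 1669.72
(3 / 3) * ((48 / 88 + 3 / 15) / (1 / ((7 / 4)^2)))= 2009 / 880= 2.28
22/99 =2/9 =0.22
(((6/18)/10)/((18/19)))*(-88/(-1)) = 418/135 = 3.10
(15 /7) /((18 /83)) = 415 /42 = 9.88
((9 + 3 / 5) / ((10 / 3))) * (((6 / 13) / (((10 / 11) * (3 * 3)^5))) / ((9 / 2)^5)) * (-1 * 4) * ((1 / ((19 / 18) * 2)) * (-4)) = 45056 / 443022503625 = 0.00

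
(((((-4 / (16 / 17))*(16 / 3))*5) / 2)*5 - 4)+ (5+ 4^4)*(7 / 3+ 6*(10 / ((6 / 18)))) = 141905 / 3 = 47301.67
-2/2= -1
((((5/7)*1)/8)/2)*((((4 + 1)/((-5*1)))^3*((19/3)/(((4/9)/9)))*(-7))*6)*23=176985/32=5530.78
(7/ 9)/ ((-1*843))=-7/ 7587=-0.00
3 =3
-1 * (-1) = 1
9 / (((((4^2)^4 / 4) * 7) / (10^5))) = 28125 / 3584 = 7.85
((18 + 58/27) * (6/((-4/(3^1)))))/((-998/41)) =5576/1497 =3.72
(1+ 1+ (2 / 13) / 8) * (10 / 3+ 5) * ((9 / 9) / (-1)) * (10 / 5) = -875 / 26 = -33.65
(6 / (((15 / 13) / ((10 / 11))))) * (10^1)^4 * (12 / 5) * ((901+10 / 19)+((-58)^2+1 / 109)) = 1002248832000 / 2071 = 483944390.15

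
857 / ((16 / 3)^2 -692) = -7713 / 5972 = -1.29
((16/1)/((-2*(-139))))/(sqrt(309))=8*sqrt(309)/42951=0.00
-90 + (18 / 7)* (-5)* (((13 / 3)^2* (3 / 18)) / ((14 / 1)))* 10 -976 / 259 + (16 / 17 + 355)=21583762 / 92463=233.43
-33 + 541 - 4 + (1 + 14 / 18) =4552 / 9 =505.78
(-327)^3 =-34965783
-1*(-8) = 8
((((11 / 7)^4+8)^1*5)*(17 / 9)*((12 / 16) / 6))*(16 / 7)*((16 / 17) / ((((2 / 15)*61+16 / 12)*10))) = 451320 / 1193297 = 0.38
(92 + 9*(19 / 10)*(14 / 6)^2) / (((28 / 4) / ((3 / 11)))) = 5553 / 770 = 7.21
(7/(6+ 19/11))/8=77/680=0.11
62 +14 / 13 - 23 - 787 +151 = -7747 / 13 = -595.92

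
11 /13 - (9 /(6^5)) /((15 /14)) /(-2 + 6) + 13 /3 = 5.18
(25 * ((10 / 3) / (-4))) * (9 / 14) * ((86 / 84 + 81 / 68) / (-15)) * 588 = 1162.87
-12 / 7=-1.71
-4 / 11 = -0.36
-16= -16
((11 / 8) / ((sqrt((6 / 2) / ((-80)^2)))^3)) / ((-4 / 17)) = -575810.67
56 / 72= 7 / 9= 0.78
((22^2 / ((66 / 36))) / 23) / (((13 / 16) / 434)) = 1833216 / 299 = 6131.16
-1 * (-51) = 51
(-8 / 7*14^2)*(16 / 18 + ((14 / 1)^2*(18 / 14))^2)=-128025856 / 9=-14225095.11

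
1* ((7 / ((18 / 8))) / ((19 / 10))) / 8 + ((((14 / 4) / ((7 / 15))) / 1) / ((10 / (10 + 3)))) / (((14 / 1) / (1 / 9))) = 2701 / 9576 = 0.28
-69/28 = -2.46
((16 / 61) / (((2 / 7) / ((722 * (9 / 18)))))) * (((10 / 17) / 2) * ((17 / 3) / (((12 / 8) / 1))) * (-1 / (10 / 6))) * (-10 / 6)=202160 / 549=368.23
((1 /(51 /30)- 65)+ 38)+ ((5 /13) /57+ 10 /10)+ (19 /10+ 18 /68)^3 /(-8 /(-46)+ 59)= -25.23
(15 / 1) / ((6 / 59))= 295 / 2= 147.50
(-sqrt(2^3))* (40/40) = -2* sqrt(2) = -2.83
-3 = -3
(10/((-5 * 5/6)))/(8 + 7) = -4/25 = -0.16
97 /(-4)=-97 /4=-24.25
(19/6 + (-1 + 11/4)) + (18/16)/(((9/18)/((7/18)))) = 139/24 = 5.79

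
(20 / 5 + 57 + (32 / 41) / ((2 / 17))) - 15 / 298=825739 / 12218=67.58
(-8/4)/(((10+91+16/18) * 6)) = -3/917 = -0.00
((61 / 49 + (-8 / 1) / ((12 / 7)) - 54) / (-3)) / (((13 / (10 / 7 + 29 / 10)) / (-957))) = -271960579 / 44590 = -6099.14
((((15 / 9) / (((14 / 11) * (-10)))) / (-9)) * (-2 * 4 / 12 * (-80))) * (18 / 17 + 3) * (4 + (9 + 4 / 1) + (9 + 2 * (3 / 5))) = 16192 / 189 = 85.67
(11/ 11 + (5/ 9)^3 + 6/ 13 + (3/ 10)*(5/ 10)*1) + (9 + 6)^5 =143932275451/ 189540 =759376.78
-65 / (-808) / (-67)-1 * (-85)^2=-391132665 / 54136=-7225.00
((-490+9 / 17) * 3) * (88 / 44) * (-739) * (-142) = -5239134588 / 17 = -308184387.53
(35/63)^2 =25/81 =0.31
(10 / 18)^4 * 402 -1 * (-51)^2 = -5604637 / 2187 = -2562.71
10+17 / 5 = 67 / 5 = 13.40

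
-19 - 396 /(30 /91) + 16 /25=-30489 /25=-1219.56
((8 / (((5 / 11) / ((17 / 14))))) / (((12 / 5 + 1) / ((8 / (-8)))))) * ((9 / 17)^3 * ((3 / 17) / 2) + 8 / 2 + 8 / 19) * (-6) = 1857646692 / 11108293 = 167.23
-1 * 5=-5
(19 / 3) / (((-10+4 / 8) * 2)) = -1 / 3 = -0.33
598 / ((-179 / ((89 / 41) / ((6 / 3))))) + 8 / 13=-3.01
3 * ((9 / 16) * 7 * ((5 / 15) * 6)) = 189 / 8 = 23.62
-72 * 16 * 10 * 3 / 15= -2304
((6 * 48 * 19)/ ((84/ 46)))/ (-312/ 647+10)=6785736/ 21553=314.84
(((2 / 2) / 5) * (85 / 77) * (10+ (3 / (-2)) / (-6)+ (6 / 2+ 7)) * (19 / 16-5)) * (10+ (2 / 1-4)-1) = -119.31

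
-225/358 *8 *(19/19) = -900/179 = -5.03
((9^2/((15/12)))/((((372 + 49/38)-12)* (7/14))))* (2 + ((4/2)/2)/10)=0.75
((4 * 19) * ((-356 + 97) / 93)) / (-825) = 19684 / 76725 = 0.26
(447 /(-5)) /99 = -149 /165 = -0.90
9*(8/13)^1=72/13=5.54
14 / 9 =1.56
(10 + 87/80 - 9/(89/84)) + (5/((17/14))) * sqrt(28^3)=18463/7120 + 3920 * sqrt(7)/17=612.67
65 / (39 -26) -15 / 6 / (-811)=5.00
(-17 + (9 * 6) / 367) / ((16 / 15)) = -15.80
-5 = -5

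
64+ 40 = 104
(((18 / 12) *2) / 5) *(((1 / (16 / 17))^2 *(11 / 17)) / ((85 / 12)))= 99 / 1600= 0.06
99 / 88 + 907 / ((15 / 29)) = 210559 / 120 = 1754.66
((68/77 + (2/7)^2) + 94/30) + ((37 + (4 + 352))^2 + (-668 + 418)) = 1246732048/8085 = 154203.10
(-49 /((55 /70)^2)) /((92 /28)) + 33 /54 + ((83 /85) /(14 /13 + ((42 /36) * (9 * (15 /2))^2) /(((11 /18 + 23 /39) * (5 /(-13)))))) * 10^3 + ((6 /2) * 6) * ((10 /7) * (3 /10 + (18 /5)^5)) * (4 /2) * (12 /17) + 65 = 1969259383496932946911 /89499558843213750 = 22003.01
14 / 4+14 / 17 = 147 / 34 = 4.32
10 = 10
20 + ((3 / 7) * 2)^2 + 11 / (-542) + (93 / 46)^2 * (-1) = 467190643 / 28098364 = 16.63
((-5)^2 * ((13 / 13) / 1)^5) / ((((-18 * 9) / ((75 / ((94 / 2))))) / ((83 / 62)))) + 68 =10648333 / 157356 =67.67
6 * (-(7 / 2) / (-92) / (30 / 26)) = 0.20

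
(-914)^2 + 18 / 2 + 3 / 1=835408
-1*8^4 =-4096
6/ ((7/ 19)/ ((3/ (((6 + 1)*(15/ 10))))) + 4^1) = 1.13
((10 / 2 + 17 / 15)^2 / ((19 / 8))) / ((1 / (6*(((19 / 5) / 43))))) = 135424 / 16125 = 8.40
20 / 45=4 / 9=0.44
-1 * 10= -10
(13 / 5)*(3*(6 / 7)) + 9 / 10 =531 / 70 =7.59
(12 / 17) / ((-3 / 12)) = -48 / 17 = -2.82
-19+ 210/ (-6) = -54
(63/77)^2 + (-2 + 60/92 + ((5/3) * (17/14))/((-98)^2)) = -761322229/1122573144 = -0.68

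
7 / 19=0.37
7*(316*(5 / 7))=1580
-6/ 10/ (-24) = 1/ 40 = 0.02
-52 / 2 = -26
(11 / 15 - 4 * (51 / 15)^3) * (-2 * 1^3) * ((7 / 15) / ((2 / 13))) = 5339971 / 5625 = 949.33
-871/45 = -19.36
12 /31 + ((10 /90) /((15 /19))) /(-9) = 13991 /37665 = 0.37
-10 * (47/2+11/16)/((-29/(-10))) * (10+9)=-183825/116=-1584.70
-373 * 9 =-3357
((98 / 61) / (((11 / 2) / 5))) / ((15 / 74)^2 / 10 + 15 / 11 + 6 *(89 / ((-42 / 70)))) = -306656 / 186582103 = -0.00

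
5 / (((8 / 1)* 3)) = 5 / 24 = 0.21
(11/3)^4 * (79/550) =105149/4050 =25.96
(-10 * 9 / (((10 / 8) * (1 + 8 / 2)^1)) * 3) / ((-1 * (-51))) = -72 / 85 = -0.85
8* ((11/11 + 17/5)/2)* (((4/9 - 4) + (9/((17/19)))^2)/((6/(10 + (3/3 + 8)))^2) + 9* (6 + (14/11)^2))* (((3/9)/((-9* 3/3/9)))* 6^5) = -759584942656/15895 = -47787665.47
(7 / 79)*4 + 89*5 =35183 / 79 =445.35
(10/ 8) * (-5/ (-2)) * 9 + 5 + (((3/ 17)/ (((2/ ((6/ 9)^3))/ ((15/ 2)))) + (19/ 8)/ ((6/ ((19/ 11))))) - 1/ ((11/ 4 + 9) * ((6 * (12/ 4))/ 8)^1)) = 33.97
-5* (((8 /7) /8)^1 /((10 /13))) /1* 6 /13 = -3 /7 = -0.43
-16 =-16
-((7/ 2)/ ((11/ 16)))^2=-3136/ 121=-25.92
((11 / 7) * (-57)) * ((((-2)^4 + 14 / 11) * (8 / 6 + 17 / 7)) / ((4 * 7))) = -207.86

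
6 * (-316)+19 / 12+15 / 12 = -11359 / 6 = -1893.17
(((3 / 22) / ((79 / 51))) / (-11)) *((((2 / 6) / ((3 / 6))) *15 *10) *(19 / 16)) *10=-363375 / 38236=-9.50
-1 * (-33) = 33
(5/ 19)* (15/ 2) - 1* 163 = -6119/ 38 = -161.03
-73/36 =-2.03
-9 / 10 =-0.90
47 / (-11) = -47 / 11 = -4.27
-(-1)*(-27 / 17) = -27 / 17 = -1.59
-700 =-700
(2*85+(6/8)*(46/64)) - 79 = 11717/128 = 91.54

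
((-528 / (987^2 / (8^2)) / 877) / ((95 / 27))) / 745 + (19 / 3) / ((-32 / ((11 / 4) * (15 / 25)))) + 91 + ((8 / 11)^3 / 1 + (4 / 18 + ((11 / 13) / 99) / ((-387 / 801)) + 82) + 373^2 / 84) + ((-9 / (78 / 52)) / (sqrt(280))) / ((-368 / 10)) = 3 * sqrt(70) / 2576 + 3511875196802233042167559 / 1919518733811171292800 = 1829.57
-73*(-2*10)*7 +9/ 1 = 10229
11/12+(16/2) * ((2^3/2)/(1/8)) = 3083/12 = 256.92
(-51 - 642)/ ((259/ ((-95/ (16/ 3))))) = 28215/ 592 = 47.66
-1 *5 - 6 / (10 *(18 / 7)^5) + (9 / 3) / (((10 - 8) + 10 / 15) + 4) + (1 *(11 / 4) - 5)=-21431911 / 3149280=-6.81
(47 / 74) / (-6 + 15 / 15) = -47 / 370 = -0.13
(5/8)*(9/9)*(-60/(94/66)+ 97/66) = -630605/24816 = -25.41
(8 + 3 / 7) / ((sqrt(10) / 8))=236* sqrt(10) / 35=21.32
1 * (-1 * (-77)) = 77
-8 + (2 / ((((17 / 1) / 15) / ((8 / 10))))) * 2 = -88 / 17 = -5.18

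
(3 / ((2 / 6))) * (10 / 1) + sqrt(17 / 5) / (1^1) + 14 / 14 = sqrt(85) / 5 + 91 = 92.84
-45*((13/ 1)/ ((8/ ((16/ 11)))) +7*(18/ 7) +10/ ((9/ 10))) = -15580/ 11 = -1416.36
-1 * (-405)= 405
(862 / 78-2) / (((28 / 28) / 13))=353 / 3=117.67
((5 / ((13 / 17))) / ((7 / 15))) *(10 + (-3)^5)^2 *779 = 592540571.70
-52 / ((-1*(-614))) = -0.08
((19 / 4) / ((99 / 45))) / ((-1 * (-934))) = 0.00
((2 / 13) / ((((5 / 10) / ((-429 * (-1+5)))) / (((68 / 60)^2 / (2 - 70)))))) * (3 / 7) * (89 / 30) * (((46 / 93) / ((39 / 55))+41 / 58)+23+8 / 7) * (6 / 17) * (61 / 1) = 4493255529554 / 644245875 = 6974.44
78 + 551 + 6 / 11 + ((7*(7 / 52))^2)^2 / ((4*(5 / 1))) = 1012722228811 / 1608555520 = 629.58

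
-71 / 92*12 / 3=-3.09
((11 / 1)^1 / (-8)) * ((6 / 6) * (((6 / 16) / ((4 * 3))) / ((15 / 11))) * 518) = -31339 / 1920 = -16.32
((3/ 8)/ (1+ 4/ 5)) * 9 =15/ 8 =1.88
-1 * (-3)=3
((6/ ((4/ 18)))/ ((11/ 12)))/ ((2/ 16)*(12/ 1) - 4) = -11.78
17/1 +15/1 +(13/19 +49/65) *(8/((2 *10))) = 201152/6175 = 32.58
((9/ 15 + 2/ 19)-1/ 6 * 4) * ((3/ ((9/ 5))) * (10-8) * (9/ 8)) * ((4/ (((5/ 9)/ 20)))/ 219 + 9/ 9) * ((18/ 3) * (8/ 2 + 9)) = 51909/ 2774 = 18.71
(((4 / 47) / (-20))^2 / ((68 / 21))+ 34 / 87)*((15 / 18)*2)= 127682027 / 196026660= 0.65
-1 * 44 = -44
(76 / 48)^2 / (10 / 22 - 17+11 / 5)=-19855 / 113616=-0.17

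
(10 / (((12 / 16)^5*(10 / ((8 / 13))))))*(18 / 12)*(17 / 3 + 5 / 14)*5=2590720 / 22113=117.16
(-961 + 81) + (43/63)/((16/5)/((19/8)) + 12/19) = -10418635/11844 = -879.66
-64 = -64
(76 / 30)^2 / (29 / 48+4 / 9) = 23104 / 3775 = 6.12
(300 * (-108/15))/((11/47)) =-101520/11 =-9229.09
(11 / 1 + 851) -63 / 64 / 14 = 110327 / 128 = 861.93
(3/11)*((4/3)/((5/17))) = 68/55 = 1.24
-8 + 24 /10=-28 /5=-5.60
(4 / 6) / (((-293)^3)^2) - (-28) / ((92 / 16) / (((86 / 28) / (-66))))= -108826376488987922 / 480228021832222191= -0.23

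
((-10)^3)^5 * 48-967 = -48000000000000967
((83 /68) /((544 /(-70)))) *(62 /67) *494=-71.80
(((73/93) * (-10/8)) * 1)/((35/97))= -7081/2604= -2.72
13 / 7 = 1.86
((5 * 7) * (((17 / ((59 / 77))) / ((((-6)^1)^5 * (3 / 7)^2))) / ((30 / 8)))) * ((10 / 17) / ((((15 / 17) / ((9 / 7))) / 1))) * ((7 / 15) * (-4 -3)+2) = 1218679 / 7741980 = 0.16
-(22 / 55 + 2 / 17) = -44 / 85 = -0.52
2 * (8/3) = 16/3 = 5.33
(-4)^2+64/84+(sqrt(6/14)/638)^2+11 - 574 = -546.24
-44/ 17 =-2.59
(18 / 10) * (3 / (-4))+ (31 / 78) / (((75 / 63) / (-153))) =-68157 / 1300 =-52.43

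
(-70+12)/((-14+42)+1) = -2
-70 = -70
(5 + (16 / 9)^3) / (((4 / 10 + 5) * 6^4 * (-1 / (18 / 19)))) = -38705 / 26926344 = -0.00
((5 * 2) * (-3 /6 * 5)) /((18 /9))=-25 /2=-12.50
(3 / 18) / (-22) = -1 / 132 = -0.01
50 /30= 5 /3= 1.67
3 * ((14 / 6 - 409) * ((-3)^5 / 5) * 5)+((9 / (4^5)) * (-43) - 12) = 296447.62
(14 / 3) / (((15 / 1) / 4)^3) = 896 / 10125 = 0.09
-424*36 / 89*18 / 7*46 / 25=-12638592 / 15575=-811.47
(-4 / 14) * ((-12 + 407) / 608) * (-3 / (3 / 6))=1185 / 1064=1.11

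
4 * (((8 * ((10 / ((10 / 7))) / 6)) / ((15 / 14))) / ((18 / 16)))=12544 / 405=30.97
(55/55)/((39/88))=88/39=2.26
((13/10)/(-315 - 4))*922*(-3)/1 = 17979/1595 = 11.27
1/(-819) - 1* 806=-660115/819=-806.00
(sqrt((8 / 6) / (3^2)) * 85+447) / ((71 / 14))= 2380 * sqrt(3) / 639+6258 / 71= 94.59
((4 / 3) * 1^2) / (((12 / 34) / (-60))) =-680 / 3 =-226.67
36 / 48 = 3 / 4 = 0.75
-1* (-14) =14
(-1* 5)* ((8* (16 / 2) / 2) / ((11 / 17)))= -2720 / 11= -247.27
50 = 50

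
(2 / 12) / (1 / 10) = 5 / 3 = 1.67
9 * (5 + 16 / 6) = 69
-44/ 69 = -0.64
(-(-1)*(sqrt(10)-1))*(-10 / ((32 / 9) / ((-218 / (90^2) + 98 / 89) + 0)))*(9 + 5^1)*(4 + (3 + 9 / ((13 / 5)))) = 46076681 / 104130-46076681*sqrt(10) / 104130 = -956.79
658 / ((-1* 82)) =-329 / 41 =-8.02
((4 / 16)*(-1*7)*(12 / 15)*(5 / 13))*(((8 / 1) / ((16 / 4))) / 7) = -0.15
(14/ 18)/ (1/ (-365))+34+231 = -170/ 9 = -18.89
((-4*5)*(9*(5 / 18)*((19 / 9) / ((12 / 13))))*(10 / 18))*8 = -123500 / 243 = -508.23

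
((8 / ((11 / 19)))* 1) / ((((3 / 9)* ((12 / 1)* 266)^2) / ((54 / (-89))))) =-9 / 3645796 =-0.00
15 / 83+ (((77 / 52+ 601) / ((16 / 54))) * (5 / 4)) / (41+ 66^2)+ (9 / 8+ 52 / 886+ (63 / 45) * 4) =10145541391731 / 1345121797760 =7.54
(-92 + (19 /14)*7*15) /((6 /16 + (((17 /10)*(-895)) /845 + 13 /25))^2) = 61.58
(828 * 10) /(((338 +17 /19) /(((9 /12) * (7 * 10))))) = 8259300 /6439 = 1282.70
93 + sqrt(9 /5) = 3 * sqrt(5) /5 + 93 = 94.34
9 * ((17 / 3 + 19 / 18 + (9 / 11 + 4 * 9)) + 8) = 10205 / 22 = 463.86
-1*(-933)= 933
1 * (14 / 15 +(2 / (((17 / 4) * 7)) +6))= 12496 / 1785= 7.00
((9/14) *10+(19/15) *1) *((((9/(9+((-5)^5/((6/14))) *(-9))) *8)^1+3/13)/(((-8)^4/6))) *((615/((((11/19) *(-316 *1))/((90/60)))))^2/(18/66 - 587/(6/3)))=-818483210025165/3611460489607979008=-0.00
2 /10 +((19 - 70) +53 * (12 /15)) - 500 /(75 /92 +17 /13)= -3096638 /12695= -243.93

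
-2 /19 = -0.11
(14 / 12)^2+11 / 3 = 181 / 36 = 5.03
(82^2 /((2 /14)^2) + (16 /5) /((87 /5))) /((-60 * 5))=-7166107 /6525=-1098.25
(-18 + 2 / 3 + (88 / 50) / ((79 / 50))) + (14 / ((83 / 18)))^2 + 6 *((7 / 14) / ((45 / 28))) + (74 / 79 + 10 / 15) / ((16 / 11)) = -131668463 / 32653860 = -4.03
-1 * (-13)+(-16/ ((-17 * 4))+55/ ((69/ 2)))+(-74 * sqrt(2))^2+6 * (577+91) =17565475/ 1173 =14974.83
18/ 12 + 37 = 77/ 2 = 38.50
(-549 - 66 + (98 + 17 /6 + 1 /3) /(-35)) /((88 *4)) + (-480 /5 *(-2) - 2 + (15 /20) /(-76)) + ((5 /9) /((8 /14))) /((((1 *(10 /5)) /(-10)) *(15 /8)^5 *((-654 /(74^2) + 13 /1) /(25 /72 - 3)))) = 1529655428023876583 /8124452865144000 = 188.28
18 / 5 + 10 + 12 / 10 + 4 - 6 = 64 / 5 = 12.80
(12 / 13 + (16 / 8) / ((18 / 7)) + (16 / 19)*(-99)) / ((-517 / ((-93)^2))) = 174466667 / 127699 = 1366.23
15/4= 3.75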